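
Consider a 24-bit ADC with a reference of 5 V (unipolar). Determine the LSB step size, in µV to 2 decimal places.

0.30 µV

Full-scale span = 5 V.
LSB = 5 / 2^24 = 5 / 16777216 = 2.98023e-07 V = 0.30 µV.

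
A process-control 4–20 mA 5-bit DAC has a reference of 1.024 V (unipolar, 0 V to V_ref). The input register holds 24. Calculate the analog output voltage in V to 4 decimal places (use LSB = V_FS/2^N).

LSB = 1.024 V / 2^5 = 32.000 mV.
V_out = 0 + 24 × 0.032 V = 0.768 V.

0.7680 V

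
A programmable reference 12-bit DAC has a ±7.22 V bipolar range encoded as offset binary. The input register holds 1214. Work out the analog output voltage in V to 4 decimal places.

-2.9402 V

LSB = 14.44 V / 2^12 = 3.525 mV.
V_out = (−7.22) + 1214 × 0.00352539 V = -2.94018 V.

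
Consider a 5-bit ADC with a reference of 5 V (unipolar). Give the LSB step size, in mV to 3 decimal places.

Full-scale span = 5 V.
LSB = 5 / 2^5 = 5 / 32 = 0.15625 V = 156.250 mV.

156.250 mV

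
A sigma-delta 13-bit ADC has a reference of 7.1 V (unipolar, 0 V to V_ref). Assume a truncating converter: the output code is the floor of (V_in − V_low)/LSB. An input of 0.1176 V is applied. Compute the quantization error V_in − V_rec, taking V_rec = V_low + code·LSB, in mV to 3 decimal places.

0.596 mV

Step size: 7.1 V ÷ 2^13 = 0.867 mV.
(V_in − V_low)/LSB = (0.1176 − 0)/0.000866699 = 135.6872 → code 135 (floor).
Reconstructed: 0.11700439 V.
Difference: 0.000595605 V → 0.596 mV.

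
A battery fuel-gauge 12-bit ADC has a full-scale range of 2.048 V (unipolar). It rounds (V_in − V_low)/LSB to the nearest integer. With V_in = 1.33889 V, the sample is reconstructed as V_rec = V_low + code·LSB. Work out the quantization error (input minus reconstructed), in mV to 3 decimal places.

Step size: 2.048 V ÷ 2^12 = 0.500 mV.
Scaled input = 2677.7800 LSBs, so code = 2678.
Code 2678 maps back to 0 + 2678×0.0005 V = 1.339 V.
V_in − V_rec = -0.00011 V = -0.110 mV.

-0.110 mV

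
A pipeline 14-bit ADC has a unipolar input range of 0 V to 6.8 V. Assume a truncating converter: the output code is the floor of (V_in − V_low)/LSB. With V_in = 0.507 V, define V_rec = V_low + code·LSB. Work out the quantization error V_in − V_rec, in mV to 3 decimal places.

0.237 mV

One LSB is 6.8 V / 16384 = 415.04 µV.
Scaled input = 1221.5718 LSBs, so code = 1221.
Reconstructed: 0.5067627 V.
Difference: 0.000237305 V → 0.237 mV.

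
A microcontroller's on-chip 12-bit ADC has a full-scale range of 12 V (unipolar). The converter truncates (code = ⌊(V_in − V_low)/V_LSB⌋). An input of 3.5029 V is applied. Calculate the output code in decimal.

code 1195

Full-scale span = 12 V; LSB = 12/2^12 = 2.930 mV.
(V_in − V_low)/LSB = (3.5029 − 0) / 0.00292969 = 1195.657.
So the output code is 1195.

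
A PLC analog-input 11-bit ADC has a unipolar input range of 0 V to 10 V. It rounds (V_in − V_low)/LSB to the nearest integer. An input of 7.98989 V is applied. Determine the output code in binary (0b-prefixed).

code 0b11001100100 (decimal 1636)

Full-scale span = 10 V; LSB = 10/2^11 = 4.883 mV.
Input sits at 1636.329 steps above V_low.
Round → code 1636.
In binary (0b-prefixed): 0b11001100100.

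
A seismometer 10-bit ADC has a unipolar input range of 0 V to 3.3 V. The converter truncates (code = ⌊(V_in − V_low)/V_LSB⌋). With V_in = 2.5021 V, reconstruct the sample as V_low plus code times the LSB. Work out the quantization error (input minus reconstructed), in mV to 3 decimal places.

One LSB is 3.3 V / 1024 = 3.223 mV.
(V_in − V_low)/LSB = (2.5021 − 0)/0.00322266 = 776.4092 → code 776 (floor).
V_rec = 0 + 776·0.00322266 = 2.5007813 V.
V_in − V_rec = 0.00131875 V = 1.319 mV.

1.319 mV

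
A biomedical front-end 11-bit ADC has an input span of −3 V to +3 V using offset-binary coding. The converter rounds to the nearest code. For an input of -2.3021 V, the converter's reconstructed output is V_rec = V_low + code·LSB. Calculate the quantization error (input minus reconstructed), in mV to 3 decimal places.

0.634 mV

Step size: 6 V ÷ 2^11 = 2.930 mV.
Scaled input = 238.2165 LSBs, so code = 238.
Reconstructed: -2.3027344 V.
Error = -2.3021 − (−2.3027344) = 0.000634375 V = 0.634 mV.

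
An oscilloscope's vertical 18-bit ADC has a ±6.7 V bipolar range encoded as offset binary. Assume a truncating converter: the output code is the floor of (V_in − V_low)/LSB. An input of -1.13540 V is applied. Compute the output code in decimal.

code 108860

With 262144 levels over 13.4 V, one step is 51.12 µV.
Input sits at 108860.187 steps above V_low.
⌊·⌋(108860.187) = 108860.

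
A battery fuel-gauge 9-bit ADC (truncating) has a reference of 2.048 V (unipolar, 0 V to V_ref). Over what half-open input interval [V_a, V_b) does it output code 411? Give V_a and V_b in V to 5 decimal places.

[1.64400 V, 1.64800 V)

LSB = 2.048/2^9 = 4.000 mV.
V_a = V_low + 411·LSB = 1.644 V; V_b = V_low + 412·LSB = 1.648 V.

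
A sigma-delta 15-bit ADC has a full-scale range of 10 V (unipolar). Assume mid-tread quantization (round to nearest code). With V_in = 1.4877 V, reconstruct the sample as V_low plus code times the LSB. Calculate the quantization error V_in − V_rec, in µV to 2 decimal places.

-31.93 µV

LSB = 10/2^15 = 305.18 µV.
(V_in − V_low)/LSB = (1.4877 − 0)/0.000305176 = 4874.8954 → code 4875 (round).
Code 4875 maps back to 0 + 4875×0.000305176 V = 1.4877319 V.
Difference: -3.19336e-05 V → -31.93 µV.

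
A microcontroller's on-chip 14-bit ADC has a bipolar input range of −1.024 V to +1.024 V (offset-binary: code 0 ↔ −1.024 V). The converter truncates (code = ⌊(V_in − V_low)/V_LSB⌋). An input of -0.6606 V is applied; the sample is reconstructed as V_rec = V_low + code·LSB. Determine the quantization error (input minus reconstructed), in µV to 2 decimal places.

Step size: 2.048 V ÷ 2^14 = 125.00 µV.
(V_in − V_low)/LSB = (-0.6606 − (−1.024))/0.000125 = 2907.2000 → code 2907 (floor).
V_rec = (−1.024) + 2907·0.000125 = -0.660625 V.
Difference: 2.5e-05 V → 25.00 µV.

25.00 µV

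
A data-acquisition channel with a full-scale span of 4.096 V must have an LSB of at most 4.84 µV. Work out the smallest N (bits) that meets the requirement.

20 bits

Number of steps required ≥ 4.096 V / 4.84 µV = 846280.99.
Need 2^N ≥ 846280.99; 2^19 = 524288, 2^20 = 1048576.
Minimum N = 20.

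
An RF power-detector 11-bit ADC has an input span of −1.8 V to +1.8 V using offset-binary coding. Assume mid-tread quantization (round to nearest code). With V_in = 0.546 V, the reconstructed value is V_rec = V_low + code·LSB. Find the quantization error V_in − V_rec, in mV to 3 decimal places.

-0.680 mV

Step size: 3.6 V ÷ 2^11 = 1.758 mV.
(V_in − V_low)/LSB = (0.546 − (−1.8))/0.00175781 = 1334.6133 → code 1335 (round).
Code 1335 maps back to (−1.8) + 1335×0.00175781 V = 0.54667969 V.
Error = 0.546 − 0.54667969 = -0.000679687 V = -0.680 mV.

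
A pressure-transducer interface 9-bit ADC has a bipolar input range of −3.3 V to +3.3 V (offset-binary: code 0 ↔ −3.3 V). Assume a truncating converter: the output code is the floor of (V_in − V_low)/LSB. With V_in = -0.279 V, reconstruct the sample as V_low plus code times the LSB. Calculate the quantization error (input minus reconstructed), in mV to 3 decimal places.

4.594 mV

One LSB is 6.6 V / 512 = 12.891 mV.
(V_in − V_low)/LSB = (-0.279 − (−3.3))/0.0128906 = 234.3564 → code 234 (floor).
Reconstructed: -0.28359375 V.
V_in − V_rec = 0.00459375 V = 4.594 mV.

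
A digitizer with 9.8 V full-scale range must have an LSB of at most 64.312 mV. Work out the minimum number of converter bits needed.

8 bits

Number of steps required ≥ 9.8 V / 64.312 mV = 152.38.
Need 2^N ≥ 152.38; 2^7 = 128, 2^8 = 256.
Minimum N = 8.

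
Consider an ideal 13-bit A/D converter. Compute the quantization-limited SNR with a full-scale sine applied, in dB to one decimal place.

SNR ≈ 6.02·N + 1.76 dB = 6.02·13 + 1.76 = 80.02 dB.

80.0 dB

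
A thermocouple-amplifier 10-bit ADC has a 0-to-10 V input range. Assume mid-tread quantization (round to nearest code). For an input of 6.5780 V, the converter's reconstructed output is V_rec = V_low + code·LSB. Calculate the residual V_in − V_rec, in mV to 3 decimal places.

Step size: 10 V ÷ 2^10 = 9.766 mV.
(V_in − V_low)/LSB = (6.5780 − 0)/0.00976562 = 673.5872 → code 674 (round).
V_rec = 0 + 674·0.00976562 = 6.5820312 V.
Error = 6.5780 − 6.5820312 = -0.00403125 V = -4.031 mV.

-4.031 mV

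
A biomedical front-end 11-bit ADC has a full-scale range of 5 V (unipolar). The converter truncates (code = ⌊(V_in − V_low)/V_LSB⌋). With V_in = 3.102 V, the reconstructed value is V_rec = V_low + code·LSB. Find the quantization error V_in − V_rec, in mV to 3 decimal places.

1.414 mV

Step size: 5 V ÷ 2^11 = 2.441 mV.
(3.102 − 0)/0.00244141 = 1270.5792; ⌊·⌋ gives code 1270.
Reconstructed: 3.1005859 V.
Error = 3.102 − 3.1005859 = 0.00141406 V = 1.414 mV.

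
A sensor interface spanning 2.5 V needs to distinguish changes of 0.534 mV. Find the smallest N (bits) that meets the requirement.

Number of steps required ≥ 2.5 V / 0.534 mV = 4681.65.
Need 2^N ≥ 4681.65; 2^12 = 4096, 2^13 = 8192.
Minimum N = 13.

13 bits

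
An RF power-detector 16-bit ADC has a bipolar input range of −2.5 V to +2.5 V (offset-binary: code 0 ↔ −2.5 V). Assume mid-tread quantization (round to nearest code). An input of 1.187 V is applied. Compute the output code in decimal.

Full-scale span = 5 V; LSB = 5/2^16 = 76.29 µV.
(1.187 − (−2.5)) / 7.62939e-05 = 48326.246 LSBs.
Round → code 48326.

code 48326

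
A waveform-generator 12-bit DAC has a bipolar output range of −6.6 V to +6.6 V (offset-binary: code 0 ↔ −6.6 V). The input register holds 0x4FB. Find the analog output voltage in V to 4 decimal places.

LSB = 13.2 V / 2^12 = 3.223 mV.
Code 0x4FB = 1275 decimal.
V_out = (−6.6) + 1275 × 0.00322266 V = -2.49111 V.

-2.4911 V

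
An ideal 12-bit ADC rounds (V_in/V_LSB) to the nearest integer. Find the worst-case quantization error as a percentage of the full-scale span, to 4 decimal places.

0.0122 %

Rounding → worst-case error = ½ LSB = V_FS/2^13, so 100/8192 = 0.012207 % of full scale.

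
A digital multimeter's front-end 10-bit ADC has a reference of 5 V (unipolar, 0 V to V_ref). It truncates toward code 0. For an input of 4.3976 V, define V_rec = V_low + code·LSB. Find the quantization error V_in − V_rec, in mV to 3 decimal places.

3.069 mV

Step size: 5 V ÷ 2^10 = 4.883 mV.
(4.3976 − 0)/0.00488281 = 900.6285; ⌊·⌋ gives code 900.
V_rec = 0 + 900·0.00488281 = 4.3945312 V.
Error = 4.3976 − 4.3945312 = 0.00306875 V = 3.069 mV.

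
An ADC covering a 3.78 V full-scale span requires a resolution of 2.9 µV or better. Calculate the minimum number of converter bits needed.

21 bits

Number of steps required ≥ 3.78 V / 2.9 µV = 1303448.28.
Need 2^N ≥ 1303448.28; 2^20 = 1048576, 2^21 = 2097152.
Minimum N = 21.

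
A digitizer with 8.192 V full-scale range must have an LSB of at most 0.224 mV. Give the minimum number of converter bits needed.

Number of steps required ≥ 8.192 V / 0.224 mV = 36571.43.
Need 2^N ≥ 36571.43; 2^15 = 32768, 2^16 = 65536.
Minimum N = 16.

16 bits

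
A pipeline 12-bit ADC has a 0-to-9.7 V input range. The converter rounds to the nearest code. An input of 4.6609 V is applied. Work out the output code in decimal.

code 1968

Full-scale span = 9.7 V; LSB = 9.7/2^12 = 2.368 mV.
(V_in − V_low)/LSB = (4.6609 − 0) / 0.00236816 = 1968.149.
Round → code 1968.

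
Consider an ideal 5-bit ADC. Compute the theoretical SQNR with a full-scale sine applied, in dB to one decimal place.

31.9 dB

SNR ≈ 6.02·N + 1.76 dB = 6.02·5 + 1.76 = 31.86 dB.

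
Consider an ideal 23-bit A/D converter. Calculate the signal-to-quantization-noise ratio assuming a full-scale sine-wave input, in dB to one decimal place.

SNR ≈ 6.02·N + 1.76 dB = 6.02·23 + 1.76 = 140.22 dB.

140.2 dB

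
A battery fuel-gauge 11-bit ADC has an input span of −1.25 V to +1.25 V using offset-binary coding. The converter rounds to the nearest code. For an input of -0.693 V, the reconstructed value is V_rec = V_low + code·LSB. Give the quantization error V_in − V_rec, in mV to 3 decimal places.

0.359 mV

Step size: 2.5 V ÷ 2^11 = 1.221 mV.
Scaled input = 456.2944 LSBs, so code = 456.
Code 456 maps back to (−1.25) + 456×0.0012207 V = -0.69335938 V.
V_in − V_rec = 0.000359375 V = 0.359 mV.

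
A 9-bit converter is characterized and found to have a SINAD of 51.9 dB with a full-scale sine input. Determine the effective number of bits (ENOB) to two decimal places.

ENOB = (SINAD − 1.76) / 6.02 = (51.9 − 1.76)/6.02 = 8.329.

8.33 bits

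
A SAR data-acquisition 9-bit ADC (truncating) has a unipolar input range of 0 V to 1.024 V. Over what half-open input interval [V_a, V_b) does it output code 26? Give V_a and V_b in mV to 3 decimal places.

LSB = 1.024/2^9 = 2.000 mV.
V_a = V_low + 26·LSB = 0.052 V; V_b = V_low + 27·LSB = 0.054 V.

[52.000 mV, 54.000 mV)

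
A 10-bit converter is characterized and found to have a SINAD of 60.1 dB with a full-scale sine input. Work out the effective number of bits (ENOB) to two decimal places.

9.69 bits

ENOB = (SINAD − 1.76) / 6.02 = (60.1 − 1.76)/6.02 = 9.691.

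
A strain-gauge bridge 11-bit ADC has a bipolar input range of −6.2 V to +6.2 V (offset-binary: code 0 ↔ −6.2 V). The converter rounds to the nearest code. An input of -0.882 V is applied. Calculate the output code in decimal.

LSB = 12.4 V / 2048 = 6.055 mV.
(V_in − V_low)/LSB = (-0.882 − (−6.2)) / 0.00605469 = 878.328.
So the output code is 878.

code 878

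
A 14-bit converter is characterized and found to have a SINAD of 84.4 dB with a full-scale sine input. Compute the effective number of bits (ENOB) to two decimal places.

ENOB = (SINAD − 1.76) / 6.02 = (84.4 − 1.76)/6.02 = 13.728.

13.73 bits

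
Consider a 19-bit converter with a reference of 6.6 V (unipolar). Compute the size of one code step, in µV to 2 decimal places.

12.59 µV

Full-scale span = 6.6 V.
LSB = 6.6 / 2^19 = 6.6 / 524288 = 1.25885e-05 V = 12.59 µV.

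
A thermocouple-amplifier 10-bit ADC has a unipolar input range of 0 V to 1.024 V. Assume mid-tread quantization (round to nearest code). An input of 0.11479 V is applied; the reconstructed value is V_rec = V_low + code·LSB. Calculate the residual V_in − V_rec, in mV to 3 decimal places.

Step size: 1.024 V ÷ 2^10 = 1.000 mV.
(V_in − V_low)/LSB = (0.11479 − 0)/0.001 = 114.7900 → code 115 (round).
V_rec = 0 + 115·0.001 = 0.115 V.
Error = 0.11479 − 0.115 = -0.00021 V = -0.210 mV.

-0.210 mV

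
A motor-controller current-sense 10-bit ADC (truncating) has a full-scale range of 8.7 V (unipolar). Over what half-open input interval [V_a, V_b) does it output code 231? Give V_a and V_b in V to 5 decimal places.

[1.96260 V, 1.97109 V)

LSB = 8.7/2^10 = 8.496 mV.
V_a = V_low + 231·LSB = 1.9626 V; V_b = V_low + 232·LSB = 1.97109 V.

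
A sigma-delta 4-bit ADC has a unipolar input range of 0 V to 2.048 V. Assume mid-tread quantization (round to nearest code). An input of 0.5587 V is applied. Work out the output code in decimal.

code 4

With 16 levels over 2.048 V, one step is 128.000 mV.
(V_in − V_low)/LSB = (0.5587 − 0) / 0.128 = 4.365.
So the output code is 4.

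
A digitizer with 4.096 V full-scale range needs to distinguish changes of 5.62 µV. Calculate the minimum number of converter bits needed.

20 bits

Number of steps required ≥ 4.096 V / 5.62 µV = 728825.62.
Need 2^N ≥ 728825.62; 2^19 = 524288, 2^20 = 1048576.
Minimum N = 20.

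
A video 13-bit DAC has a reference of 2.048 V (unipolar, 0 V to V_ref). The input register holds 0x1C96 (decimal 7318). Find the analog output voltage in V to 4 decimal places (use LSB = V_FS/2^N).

LSB = 2.048 V / 2^13 = 250.00 µV.
Code 0x1C96 = 7318 decimal.
V_out = 0 + 7318 × 0.00025 V = 1.8295 V.

1.8295 V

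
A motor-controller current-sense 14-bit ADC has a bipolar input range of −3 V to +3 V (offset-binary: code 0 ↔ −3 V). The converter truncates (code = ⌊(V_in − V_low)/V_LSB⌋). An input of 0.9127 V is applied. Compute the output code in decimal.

code 10684

Full-scale span = 6 V; LSB = 6/2^14 = 366.21 µV.
(V_in − V_low)/LSB = (0.9127 − (−3)) / 0.000366211 = 10684.279.
Floor → code 10684.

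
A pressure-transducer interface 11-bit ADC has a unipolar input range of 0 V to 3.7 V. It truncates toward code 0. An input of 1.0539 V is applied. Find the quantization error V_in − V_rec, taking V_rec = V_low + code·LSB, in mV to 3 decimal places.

LSB = 3.7/2^11 = 1.807 mV.
Scaled input = 583.3479 LSBs, so code = 583.
V_rec = 0 + 583·0.00180664 = 1.0532715 V.
Error = 1.0539 − 1.0532715 = 0.000628516 V = 0.629 mV.

0.629 mV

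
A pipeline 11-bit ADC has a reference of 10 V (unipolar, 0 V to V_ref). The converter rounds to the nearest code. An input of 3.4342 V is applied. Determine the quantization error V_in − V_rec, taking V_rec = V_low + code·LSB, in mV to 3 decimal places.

1.583 mV

One LSB is 10 V / 2048 = 4.883 mV.
(3.4342 − 0)/0.00488281 = 703.3242; round gives code 703.
Reconstructed: 3.4326172 V.
V_in − V_rec = 0.00158281 V = 1.583 mV.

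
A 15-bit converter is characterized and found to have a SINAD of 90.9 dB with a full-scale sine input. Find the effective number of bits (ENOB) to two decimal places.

ENOB = (SINAD − 1.76) / 6.02 = (90.9 − 1.76)/6.02 = 14.807.

14.81 bits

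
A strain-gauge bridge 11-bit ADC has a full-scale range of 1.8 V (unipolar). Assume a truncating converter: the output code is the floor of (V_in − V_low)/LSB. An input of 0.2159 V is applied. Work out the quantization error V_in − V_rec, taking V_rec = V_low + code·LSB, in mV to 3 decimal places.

LSB = 1.8/2^11 = 0.879 mV.
(V_in − V_low)/LSB = (0.2159 − 0)/0.000878906 = 245.6462 → code 245 (floor).
V_rec = 0 + 245·0.000878906 = 0.21533203 V.
Error = 0.2159 − 0.21533203 = 0.000567969 V = 0.568 mV.

0.568 mV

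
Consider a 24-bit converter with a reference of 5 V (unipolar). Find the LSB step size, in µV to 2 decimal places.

Full-scale span = 5 V.
LSB = 5 / 2^24 = 5 / 16777216 = 2.98023e-07 V = 0.30 µV.

0.30 µV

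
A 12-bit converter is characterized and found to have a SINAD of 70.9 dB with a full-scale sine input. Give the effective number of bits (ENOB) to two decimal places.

11.49 bits

ENOB = (SINAD − 1.76) / 6.02 = (70.9 − 1.76)/6.02 = 11.485.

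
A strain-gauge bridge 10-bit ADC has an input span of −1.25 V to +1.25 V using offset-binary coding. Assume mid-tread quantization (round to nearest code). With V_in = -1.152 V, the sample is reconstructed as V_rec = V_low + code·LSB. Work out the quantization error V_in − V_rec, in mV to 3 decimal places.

Step size: 2.5 V ÷ 2^10 = 2.441 mV.
Scaled input = 40.1408 LSBs, so code = 40.
Reconstructed: -1.1523438 V.
Difference: 0.00034375 V → 0.344 mV.

0.344 mV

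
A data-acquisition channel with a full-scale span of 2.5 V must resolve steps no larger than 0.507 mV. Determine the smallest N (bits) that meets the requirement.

13 bits

Number of steps required ≥ 2.5 V / 0.507 mV = 4930.97.
Need 2^N ≥ 4930.97; 2^12 = 4096, 2^13 = 8192.
Minimum N = 13.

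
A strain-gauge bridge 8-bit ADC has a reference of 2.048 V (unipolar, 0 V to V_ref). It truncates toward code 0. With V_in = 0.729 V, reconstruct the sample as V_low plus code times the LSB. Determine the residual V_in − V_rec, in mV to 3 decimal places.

1.000 mV

One LSB is 2.048 V / 256 = 8.000 mV.
Scaled input = 91.1250 LSBs, so code = 91.
Code 91 maps back to 0 + 91×0.008 V = 0.728 V.
Error = 0.729 − 0.728 = 0.001 V = 1.000 mV.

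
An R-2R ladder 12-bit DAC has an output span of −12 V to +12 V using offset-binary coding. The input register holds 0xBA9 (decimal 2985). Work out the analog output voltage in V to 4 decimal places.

LSB = 24 V / 2^12 = 5.859 mV.
Code 0xBA9 = 2985 decimal.
V_out = (−12) + 2985 × 0.00585938 V = 5.49023 V.

5.4902 V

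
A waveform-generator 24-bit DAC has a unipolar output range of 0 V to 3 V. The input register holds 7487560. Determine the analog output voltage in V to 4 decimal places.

LSB = 3 V / 2^24 = 0.18 µV.
V_out = 0 + 7487560 × 1.78814e-07 V = 1.33888 V.

1.3389 V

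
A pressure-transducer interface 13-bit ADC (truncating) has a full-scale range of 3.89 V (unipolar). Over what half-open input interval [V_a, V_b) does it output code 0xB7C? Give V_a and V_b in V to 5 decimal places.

[1.39607 V, 1.39654 V)

LSB = 3.89/2^13 = 474.85 µV.
Code 0xB7C = 2940 decimal.
V_a = V_low + 2940·LSB = 1.39607 V; V_b = V_low + 2941·LSB = 1.39654 V.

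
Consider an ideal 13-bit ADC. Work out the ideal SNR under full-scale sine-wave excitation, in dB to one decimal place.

80.0 dB

SNR ≈ 6.02·N + 1.76 dB = 6.02·13 + 1.76 = 80.02 dB.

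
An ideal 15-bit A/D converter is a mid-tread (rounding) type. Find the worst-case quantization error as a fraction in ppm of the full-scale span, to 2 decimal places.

15.26 ppm

Rounding → worst-case error = ½ LSB = V_FS/2^16, so 1e+06/65536 = 15.2588 ppm of full scale.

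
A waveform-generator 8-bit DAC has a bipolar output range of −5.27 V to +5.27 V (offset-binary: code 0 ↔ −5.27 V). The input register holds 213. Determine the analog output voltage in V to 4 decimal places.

LSB = 10.54 V / 2^8 = 41.172 mV.
V_out = (−5.27) + 213 × 0.0411719 V = 3.49961 V.

3.4996 V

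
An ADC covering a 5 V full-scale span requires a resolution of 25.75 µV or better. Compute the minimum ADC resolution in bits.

Number of steps required ≥ 5 V / 25.75 µV = 194174.76.
Need 2^N ≥ 194174.76; 2^17 = 131072, 2^18 = 262144.
Minimum N = 18.

18 bits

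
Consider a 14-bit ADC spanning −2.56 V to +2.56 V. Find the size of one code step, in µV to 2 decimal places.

Full-scale span = 5.12 V.
LSB = 5.12 / 2^14 = 5.12 / 16384 = 0.0003125 V = 312.50 µV.

312.50 µV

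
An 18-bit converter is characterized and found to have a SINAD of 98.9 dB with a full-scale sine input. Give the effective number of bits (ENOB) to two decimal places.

16.14 bits

ENOB = (SINAD − 1.76) / 6.02 = (98.9 − 1.76)/6.02 = 16.136.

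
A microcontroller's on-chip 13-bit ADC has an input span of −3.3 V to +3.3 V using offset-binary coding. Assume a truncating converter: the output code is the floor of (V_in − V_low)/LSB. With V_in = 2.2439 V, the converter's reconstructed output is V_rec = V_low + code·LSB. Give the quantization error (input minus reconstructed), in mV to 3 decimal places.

One LSB is 6.6 V / 8192 = 0.806 mV.
(V_in − V_low)/LSB = (2.2439 − (−3.3))/0.000805664 = 6881.1559 → code 6881 (floor).
Code 6881 maps back to (−3.3) + 6881×0.000805664 V = 2.2437744 V.
Error = 2.2439 − 2.2437744 = 0.000125586 V = 0.126 mV.

0.126 mV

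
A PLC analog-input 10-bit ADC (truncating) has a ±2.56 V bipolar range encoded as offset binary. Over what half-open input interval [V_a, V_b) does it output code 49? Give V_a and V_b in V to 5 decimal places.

[-2.31500 V, -2.31000 V)

LSB = 5.12/2^10 = 5.000 mV.
V_a = V_low + 49·LSB = -2.315 V; V_b = V_low + 50·LSB = -2.31 V.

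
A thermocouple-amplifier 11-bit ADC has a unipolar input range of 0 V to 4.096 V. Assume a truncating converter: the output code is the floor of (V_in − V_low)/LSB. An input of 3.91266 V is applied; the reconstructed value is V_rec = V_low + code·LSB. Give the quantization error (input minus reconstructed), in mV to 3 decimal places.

0.660 mV

One LSB is 4.096 V / 2048 = 2.000 mV.
(V_in − V_low)/LSB = (3.91266 − 0)/0.002 = 1956.3300 → code 1956 (floor).
Code 1956 maps back to 0 + 1956×0.002 V = 3.912 V.
V_in − V_rec = 0.00066 V = 0.660 mV.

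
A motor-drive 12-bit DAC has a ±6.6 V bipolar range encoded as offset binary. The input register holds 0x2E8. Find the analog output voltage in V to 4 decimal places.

LSB = 13.2 V / 2^12 = 3.223 mV.
Code 0x2E8 = 744 decimal.
V_out = (−6.6) + 744 × 0.00322266 V = -4.20234 V.

-4.2023 V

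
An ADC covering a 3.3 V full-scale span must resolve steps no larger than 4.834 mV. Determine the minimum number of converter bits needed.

10 bits

Number of steps required ≥ 3.3 V / 4.834 mV = 682.66.
Need 2^N ≥ 682.66; 2^9 = 512, 2^10 = 1024.
Minimum N = 10.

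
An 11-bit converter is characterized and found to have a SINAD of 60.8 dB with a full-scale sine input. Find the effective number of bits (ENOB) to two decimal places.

ENOB = (SINAD − 1.76) / 6.02 = (60.8 − 1.76)/6.02 = 9.807.

9.81 bits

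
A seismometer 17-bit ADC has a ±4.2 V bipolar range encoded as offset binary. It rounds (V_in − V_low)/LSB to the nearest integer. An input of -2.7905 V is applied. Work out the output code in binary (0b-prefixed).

With 131072 levels over 8.4 V, one step is 64.09 µV.
Input sits at 21993.570 steps above V_low.
Round → code 21994.
In binary (0b-prefixed): 0b101010111101010.

code 0b101010111101010 (decimal 21994)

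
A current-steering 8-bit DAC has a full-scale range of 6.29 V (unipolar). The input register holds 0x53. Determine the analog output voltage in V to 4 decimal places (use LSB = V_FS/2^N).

2.0393 V

LSB = 6.29 V / 2^8 = 24.570 mV.
Code 0x53 = 83 decimal.
V_out = 0 + 83 × 0.0245703 V = 2.03934 V.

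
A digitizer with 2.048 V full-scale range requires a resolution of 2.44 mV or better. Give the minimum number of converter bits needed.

Number of steps required ≥ 2.048 V / 2.44 mV = 839.34.
Need 2^N ≥ 839.34; 2^9 = 512, 2^10 = 1024.
Minimum N = 10.

10 bits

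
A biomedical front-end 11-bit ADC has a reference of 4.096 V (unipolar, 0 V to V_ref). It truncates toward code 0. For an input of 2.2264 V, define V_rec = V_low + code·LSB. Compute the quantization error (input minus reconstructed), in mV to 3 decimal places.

0.400 mV

One LSB is 4.096 V / 2048 = 2.000 mV.
Scaled input = 1113.2000 LSBs, so code = 1113.
Code 1113 maps back to 0 + 1113×0.002 V = 2.226 V.
Difference: 0.0004 V → 0.400 mV.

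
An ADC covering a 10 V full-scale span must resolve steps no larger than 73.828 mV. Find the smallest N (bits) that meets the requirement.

Number of steps required ≥ 10 V / 73.828 mV = 135.45.
Need 2^N ≥ 135.45; 2^7 = 128, 2^8 = 256.
Minimum N = 8.

8 bits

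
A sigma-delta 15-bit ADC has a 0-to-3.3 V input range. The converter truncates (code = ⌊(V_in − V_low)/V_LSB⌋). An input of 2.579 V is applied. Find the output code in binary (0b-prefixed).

LSB = 3.3 V / 32768 = 100.71 µV.
(V_in − V_low)/LSB = (2.579 − 0) / 0.000100708 = 25608.688.
Floor → code 25608.
In binary (0b-prefixed): 0b110010000001000.

code 0b110010000001000 (decimal 25608)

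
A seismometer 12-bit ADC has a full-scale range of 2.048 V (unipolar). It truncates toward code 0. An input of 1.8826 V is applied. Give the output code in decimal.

code 3765

Full-scale span = 2.048 V; LSB = 2.048/2^12 = 0.500 mV.
Input sits at 3765.200 steps above V_low.
Floor → code 3765.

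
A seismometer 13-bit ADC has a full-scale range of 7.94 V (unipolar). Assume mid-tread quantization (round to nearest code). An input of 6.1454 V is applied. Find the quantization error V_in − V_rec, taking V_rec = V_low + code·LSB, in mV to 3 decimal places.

One LSB is 7.94 V / 8192 = 0.969 mV.
(V_in − V_low)/LSB = (6.1454 − 0)/0.000969238 = 6340.4429 → code 6340 (round).
Code 6340 maps back to 0 + 6340×0.000969238 V = 6.1449707 V.
Difference: 0.000429297 V → 0.429 mV.

0.429 mV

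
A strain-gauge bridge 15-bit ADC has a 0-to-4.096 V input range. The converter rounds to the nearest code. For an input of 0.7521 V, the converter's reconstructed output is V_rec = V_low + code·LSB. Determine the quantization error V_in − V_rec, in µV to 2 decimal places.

LSB = 4.096/2^15 = 125.00 µV.
Scaled input = 6016.8000 LSBs, so code = 6017.
Code 6017 maps back to 0 + 6017×0.000125 V = 0.752125 V.
V_in − V_rec = -2.5e-05 V = -25.00 µV.

-25.00 µV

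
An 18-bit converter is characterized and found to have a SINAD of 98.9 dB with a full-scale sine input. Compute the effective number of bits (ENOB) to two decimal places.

16.14 bits

ENOB = (SINAD − 1.76) / 6.02 = (98.9 − 1.76)/6.02 = 16.136.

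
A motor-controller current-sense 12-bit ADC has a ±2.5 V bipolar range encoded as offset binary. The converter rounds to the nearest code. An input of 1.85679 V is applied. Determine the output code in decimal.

code 3569

Full-scale span = 5 V; LSB = 5/2^12 = 1.221 mV.
(1.85679 − (−2.5)) / 0.0012207 = 3569.082 LSBs.
So the output code is 3569.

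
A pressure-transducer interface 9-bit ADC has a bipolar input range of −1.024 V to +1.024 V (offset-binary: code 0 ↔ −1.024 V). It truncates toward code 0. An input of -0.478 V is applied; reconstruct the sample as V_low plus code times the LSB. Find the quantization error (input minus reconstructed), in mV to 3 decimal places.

One LSB is 2.048 V / 512 = 4.000 mV.
Scaled input = 136.5000 LSBs, so code = 136.
V_rec = (−1.024) + 136·0.004 = -0.48 V.
Error = -0.478 − (−0.48) = 0.002 V = 2.000 mV.

2.000 mV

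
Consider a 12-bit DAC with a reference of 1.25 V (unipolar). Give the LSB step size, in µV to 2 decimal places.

Full-scale span = 1.25 V.
LSB = 1.25 / 2^12 = 1.25 / 4096 = 0.000305176 V = 305.18 µV.

305.18 µV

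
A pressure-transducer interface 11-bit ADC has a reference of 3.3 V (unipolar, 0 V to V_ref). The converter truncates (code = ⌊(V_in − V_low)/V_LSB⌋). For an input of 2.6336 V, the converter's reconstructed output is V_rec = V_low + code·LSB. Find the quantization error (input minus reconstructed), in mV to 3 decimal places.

0.690 mV

LSB = 3.3/2^11 = 1.611 mV.
Scaled input = 1634.4281 LSBs, so code = 1634.
Reconstructed: 2.6329102 V.
V_in − V_rec = 0.000689844 V = 0.690 mV.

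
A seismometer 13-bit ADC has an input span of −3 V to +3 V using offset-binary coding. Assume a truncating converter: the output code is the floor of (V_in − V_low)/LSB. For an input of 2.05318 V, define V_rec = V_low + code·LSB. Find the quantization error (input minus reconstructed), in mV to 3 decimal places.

0.201 mV

LSB = 6/2^13 = 0.732 mV.
(2.05318 − (−3))/0.000732422 = 6899.2751; ⌊·⌋ gives code 6899.
Code 6899 maps back to (−3) + 6899×0.000732422 V = 2.0529785 V.
Difference: 0.000201484 V → 0.201 mV.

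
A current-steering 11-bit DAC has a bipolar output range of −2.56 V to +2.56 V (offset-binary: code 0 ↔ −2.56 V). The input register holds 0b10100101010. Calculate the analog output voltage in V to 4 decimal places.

0.7450 V

LSB = 5.12 V / 2^11 = 2.500 mV.
Code 0b10100101010 = 1322 decimal.
V_out = (−2.56) + 1322 × 0.0025 V = 0.745 V.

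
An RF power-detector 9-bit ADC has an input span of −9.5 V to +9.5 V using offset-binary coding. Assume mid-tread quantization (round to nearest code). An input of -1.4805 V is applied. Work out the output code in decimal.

Full-scale span = 19 V; LSB = 19/2^9 = 37.109 mV.
Input sits at 216.104 steps above V_low.
So the output code is 216.

code 216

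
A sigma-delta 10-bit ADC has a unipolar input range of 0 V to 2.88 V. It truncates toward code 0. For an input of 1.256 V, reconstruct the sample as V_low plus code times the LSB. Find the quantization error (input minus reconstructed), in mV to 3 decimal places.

One LSB is 2.88 V / 1024 = 2.812 mV.
(V_in − V_low)/LSB = (1.256 − 0)/0.0028125 = 446.5778 → code 446 (floor).
V_rec = 0 + 446·0.0028125 = 1.254375 V.
V_in − V_rec = 0.001625 V = 1.625 mV.

1.625 mV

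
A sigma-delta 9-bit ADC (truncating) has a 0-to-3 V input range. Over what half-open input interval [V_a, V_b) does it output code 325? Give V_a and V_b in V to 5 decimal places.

LSB = 3/2^9 = 5.859 mV.
V_a = V_low + 325·LSB = 1.9043 V; V_b = V_low + 326·LSB = 1.91016 V.

[1.90430 V, 1.91016 V)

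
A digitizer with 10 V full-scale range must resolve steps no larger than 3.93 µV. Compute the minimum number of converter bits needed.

Number of steps required ≥ 10 V / 3.93 µV = 2544529.26.
Need 2^N ≥ 2544529.26; 2^21 = 2097152, 2^22 = 4194304.
Minimum N = 22.

22 bits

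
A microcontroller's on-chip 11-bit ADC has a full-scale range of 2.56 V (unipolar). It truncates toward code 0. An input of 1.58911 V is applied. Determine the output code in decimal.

LSB = 2.56 V / 2048 = 1.250 mV.
(V_in − V_low)/LSB = (1.58911 − 0) / 0.00125 = 1271.288.
Floor → code 1271.

code 1271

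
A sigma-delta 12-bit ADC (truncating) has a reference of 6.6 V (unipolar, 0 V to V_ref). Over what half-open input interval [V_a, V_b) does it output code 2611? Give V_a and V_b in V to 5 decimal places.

[4.20718 V, 4.20879 V)

LSB = 6.6/2^12 = 1.611 mV.
V_a = V_low + 2611·LSB = 4.20718 V; V_b = V_low + 2612·LSB = 4.20879 V.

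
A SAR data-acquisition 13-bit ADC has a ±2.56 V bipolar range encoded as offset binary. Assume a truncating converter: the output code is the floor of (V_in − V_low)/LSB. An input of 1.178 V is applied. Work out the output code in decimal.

LSB = 5.12 V / 8192 = 0.625 mV.
(V_in − V_low)/LSB = (1.178 − (−2.56)) / 0.000625 = 5980.800.
Floor → code 5980.

code 5980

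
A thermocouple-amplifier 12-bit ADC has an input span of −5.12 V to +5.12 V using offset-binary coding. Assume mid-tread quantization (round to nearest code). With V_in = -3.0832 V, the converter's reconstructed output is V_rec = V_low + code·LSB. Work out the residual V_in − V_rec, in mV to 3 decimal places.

-0.700 mV

One LSB is 10.24 V / 4096 = 2.500 mV.
Scaled input = 814.7200 LSBs, so code = 815.
V_rec = (−5.12) + 815·0.0025 = -3.0825 V.
V_in − V_rec = -0.0007 V = -0.700 mV.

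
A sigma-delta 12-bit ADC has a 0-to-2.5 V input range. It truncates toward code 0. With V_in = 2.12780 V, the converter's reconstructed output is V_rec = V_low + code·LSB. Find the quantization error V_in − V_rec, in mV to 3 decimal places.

One LSB is 2.5 V / 4096 = 0.610 mV.
(V_in − V_low)/LSB = (2.12780 − 0)/0.000610352 = 3486.1875 → code 3486 (floor).
Code 3486 maps back to 0 + 3486×0.000610352 V = 2.1276855 V.
V_in − V_rec = 0.000114453 V = 0.114 mV.

0.114 mV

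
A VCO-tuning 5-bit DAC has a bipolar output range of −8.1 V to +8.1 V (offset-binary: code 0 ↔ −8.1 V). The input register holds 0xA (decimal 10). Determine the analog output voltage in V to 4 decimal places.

-3.0375 V

LSB = 16.2 V / 2^5 = 0.5062 V.
Code 0xA = 10 decimal.
V_out = (−8.1) + 10 × 0.50625 V = -3.0375 V.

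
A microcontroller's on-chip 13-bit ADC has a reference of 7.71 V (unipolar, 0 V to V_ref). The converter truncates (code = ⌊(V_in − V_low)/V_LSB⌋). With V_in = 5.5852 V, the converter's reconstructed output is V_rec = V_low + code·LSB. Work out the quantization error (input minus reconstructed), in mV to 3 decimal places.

0.344 mV

Step size: 7.71 V ÷ 2^13 = 0.941 mV.
(V_in − V_low)/LSB = (5.5852 − 0)/0.000941162 = 5934.3656 → code 5934 (floor).
V_rec = 0 + 5934·0.000941162 = 5.584856 V.
V_in − V_rec = 0.000344043 V = 0.344 mV.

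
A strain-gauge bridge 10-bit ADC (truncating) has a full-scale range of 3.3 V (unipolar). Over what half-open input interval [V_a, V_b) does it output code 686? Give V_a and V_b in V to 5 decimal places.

LSB = 3.3/2^10 = 3.223 mV.
V_a = V_low + 686·LSB = 2.21074 V; V_b = V_low + 687·LSB = 2.21396 V.

[2.21074 V, 2.21396 V)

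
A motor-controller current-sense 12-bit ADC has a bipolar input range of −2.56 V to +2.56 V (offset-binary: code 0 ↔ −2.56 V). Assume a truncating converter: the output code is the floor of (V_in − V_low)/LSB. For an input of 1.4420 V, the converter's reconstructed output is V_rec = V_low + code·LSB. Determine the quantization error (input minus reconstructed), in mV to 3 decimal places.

0.750 mV

Step size: 5.12 V ÷ 2^12 = 1.250 mV.
Scaled input = 3201.6000 LSBs, so code = 3201.
Reconstructed: 1.44125 V.
V_in − V_rec = 0.00075 V = 0.750 mV.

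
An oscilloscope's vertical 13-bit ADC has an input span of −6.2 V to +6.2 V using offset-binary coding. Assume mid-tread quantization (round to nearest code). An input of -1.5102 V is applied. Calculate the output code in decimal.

Full-scale span = 12.4 V; LSB = 12.4/2^13 = 1.514 mV.
Input sits at 3098.294 steps above V_low.
So the output code is 3098.

code 3098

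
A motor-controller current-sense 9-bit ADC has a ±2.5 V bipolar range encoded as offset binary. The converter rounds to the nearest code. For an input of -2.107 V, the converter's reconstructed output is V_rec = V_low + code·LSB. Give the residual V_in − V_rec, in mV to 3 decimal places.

Step size: 5 V ÷ 2^9 = 9.766 mV.
(V_in − V_low)/LSB = (-2.107 − (−2.5))/0.00976562 = 40.2432 → code 40 (round).
Code 40 maps back to (−2.5) + 40×0.00976562 V = -2.109375 V.
Error = -2.107 − (−2.109375) = 0.002375 V = 2.375 mV.

2.375 mV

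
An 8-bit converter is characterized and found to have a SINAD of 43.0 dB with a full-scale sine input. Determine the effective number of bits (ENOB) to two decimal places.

ENOB = (SINAD − 1.76) / 6.02 = (43.0 − 1.76)/6.02 = 6.850.

6.85 bits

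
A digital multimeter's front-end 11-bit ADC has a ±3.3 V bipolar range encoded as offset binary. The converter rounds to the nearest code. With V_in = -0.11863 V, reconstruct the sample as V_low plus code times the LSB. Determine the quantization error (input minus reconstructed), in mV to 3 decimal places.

LSB = 6.6/2^11 = 3.223 mV.
(-0.11863 − (−3.3))/0.00322266 = 987.1888; round gives code 987.
V_rec = (−3.3) + 987·0.00322266 = -0.11923828 V.
V_in − V_rec = 0.000608281 V = 0.608 mV.

0.608 mV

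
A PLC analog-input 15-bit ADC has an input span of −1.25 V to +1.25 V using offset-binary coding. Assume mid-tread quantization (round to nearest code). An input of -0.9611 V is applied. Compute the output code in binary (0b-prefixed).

code 0b111011001011 (decimal 3787)

Full-scale span = 2.5 V; LSB = 2.5/2^15 = 76.29 µV.
(V_in − V_low)/LSB = (-0.9611 − (−1.25)) / 7.62939e-05 = 3786.670.
Round → code 3787.
In binary (0b-prefixed): 0b111011001011.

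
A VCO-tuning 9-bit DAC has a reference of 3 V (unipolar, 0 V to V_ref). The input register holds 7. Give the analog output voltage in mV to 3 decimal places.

LSB = 3 V / 2^9 = 5.859 mV.
V_out = 0 + 7 × 0.00585938 V = 0.0410156 V.
= 41.016 mV.

41.016 mV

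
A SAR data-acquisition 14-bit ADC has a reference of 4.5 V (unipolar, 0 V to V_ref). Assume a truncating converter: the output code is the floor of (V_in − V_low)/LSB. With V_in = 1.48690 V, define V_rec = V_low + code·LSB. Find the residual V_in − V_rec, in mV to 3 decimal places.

0.175 mV

One LSB is 4.5 V / 16384 = 274.66 µV.
(V_in − V_low)/LSB = (1.48690 − 0)/0.000274658 = 5413.6377 → code 5413 (floor).
V_rec = 0 + 5413·0.000274658 = 1.4867249 V.
Error = 1.48690 − 1.4867249 = 0.000175146 V = 0.175 mV.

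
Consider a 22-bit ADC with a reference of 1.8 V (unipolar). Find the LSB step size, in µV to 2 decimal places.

0.43 µV

Full-scale span = 1.8 V.
LSB = 1.8 / 2^22 = 1.8 / 4194304 = 4.29153e-07 V = 0.43 µV.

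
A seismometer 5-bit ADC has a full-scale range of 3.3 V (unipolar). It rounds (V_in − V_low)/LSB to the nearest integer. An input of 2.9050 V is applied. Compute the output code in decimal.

code 28

LSB = 3.3 V / 32 = 103.125 mV.
Input sits at 28.170 steps above V_low.
round(28.170) = 28.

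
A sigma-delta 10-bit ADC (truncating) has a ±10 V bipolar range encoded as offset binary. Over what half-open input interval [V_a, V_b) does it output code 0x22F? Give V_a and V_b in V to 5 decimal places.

LSB = 20/2^10 = 19.531 mV.
Code 0x22F = 559 decimal.
V_a = V_low + 559·LSB = 0.917969 V; V_b = V_low + 560·LSB = 0.9375 V.

[0.91797 V, 0.93750 V)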